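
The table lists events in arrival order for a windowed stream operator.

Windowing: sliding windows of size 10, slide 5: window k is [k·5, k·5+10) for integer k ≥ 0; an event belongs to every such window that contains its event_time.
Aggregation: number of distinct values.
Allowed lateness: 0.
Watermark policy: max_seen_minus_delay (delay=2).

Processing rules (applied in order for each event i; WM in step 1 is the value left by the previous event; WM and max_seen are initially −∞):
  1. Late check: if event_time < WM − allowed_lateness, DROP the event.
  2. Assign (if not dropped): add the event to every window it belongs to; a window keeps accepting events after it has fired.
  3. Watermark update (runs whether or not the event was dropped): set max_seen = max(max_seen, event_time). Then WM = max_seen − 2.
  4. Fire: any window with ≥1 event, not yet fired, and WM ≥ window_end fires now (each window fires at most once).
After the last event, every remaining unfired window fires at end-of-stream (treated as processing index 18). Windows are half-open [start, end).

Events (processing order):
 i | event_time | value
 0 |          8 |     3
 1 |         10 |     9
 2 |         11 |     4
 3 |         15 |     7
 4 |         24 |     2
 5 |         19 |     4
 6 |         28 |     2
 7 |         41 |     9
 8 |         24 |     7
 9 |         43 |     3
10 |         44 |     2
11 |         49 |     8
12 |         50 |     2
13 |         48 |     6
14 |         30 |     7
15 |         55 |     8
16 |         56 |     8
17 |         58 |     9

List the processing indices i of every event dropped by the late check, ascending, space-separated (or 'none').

5 8 14

i=0 t=8 v=3: → [5,15),[0,10); WM=6
i=1 t=10 v=9: → [10,20),[5,15); WM=8
i=2 t=11 v=4: → [10,20),[5,15); WM=9
i=3 t=15 v=7: → [15,25),[10,20); WM=13; [0,10) fires=1
i=4 t=24 v=2: → [20,30),[15,25); WM=22; [5,15) fires=3 [10,20) fires=3
i=5 t=19 v=4: DROP (t<22-0); WM=22
i=6 t=28 v=2: → [25,35),[20,30); WM=26; [15,25) fires=2
i=7 t=41 v=9: → [40,50),[35,45); WM=39; [20,30) fires=1 [25,35) fires=1
i=8 t=24 v=7: DROP (t<39-0); WM=39
i=9 t=43 v=3: → [40,50),[35,45); WM=41
i=10 t=44 v=2: → [40,50),[35,45); WM=42
i=11 t=49 v=8: → [45,55),[40,50); WM=47; [35,45) fires=3
i=12 t=50 v=2: → [50,60),[45,55); WM=48
i=13 t=48 v=6: → [45,55),[40,50); WM=48
i=14 t=30 v=7: DROP (t<48-0); WM=48
i=15 t=55 v=8: → [55,65),[50,60); WM=53; [40,50) fires=5
i=16 t=56 v=8: → [55,65),[50,60); WM=54
i=17 t=58 v=9: → [55,65),[50,60); WM=56; [45,55) fires=3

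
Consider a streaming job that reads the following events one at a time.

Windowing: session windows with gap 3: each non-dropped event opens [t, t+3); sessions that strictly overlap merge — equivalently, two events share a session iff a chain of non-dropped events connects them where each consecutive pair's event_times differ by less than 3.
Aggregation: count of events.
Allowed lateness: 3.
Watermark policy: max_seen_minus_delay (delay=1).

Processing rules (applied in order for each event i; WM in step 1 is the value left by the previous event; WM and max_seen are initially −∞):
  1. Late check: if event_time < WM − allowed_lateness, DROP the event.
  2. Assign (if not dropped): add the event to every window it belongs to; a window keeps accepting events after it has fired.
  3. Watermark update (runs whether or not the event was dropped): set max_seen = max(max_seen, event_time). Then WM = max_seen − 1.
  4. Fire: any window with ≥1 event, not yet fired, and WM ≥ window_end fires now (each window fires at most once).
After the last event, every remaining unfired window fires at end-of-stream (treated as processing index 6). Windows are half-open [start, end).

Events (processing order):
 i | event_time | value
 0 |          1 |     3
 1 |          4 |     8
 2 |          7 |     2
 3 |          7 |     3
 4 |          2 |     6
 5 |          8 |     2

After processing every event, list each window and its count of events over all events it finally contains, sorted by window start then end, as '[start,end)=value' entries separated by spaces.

i=0 t=1 v=3: → [1,4); WM=0
i=1 t=4 v=8: → [4,7); WM=3
i=2 t=7 v=2: → [7,10); WM=6
i=3 t=7 v=3: → [7,10); WM=6
i=4 t=2 v=6: DROP (t<6-3); WM=6
i=5 t=8 v=2: → [7,11); WM=7

[1,4)=1 [4,7)=1 [7,11)=3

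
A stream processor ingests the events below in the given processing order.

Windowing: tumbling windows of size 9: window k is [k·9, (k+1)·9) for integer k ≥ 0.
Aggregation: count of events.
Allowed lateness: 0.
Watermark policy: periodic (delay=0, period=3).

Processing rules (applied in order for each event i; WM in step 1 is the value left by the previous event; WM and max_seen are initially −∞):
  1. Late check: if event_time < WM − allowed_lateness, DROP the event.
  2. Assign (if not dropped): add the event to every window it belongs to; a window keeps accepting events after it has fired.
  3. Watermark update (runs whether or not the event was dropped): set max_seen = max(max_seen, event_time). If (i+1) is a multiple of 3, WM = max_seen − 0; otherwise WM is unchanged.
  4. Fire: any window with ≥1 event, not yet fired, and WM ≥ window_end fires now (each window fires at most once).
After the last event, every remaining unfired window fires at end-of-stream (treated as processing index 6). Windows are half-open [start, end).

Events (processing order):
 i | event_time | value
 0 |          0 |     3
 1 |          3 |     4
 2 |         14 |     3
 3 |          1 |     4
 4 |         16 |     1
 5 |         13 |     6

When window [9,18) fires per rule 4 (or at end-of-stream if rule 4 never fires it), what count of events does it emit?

i=0 t=0 v=3: → [0,9); WM=−∞
i=1 t=3 v=4: → [0,9); WM=−∞
i=2 t=14 v=3: → [9,18); WM=14; [0,9) fires=2
i=3 t=1 v=4: DROP (t<14-0); WM=14
i=4 t=16 v=1: → [9,18); WM=14
i=5 t=13 v=6: DROP (t<14-0); WM=16

2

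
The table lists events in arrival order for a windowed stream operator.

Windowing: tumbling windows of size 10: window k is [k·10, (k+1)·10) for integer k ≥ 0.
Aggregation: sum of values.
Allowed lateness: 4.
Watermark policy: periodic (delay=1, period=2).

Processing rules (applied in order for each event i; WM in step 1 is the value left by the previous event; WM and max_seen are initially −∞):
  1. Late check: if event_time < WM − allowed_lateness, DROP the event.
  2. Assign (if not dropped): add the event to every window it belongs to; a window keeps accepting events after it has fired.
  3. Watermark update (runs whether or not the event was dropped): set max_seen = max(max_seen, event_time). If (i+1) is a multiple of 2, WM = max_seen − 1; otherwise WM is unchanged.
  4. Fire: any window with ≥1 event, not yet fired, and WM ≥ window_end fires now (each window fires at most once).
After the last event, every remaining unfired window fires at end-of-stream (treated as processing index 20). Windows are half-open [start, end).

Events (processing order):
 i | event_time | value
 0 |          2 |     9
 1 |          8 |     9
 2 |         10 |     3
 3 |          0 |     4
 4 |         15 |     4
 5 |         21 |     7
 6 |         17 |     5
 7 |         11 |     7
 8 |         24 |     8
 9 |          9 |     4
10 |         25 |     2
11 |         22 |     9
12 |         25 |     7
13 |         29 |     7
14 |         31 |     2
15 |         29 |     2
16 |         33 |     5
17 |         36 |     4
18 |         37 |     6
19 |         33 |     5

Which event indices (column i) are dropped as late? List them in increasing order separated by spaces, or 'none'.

i=0 t=2 v=9: → [0,10); WM=−∞
i=1 t=8 v=9: → [0,10); WM=7
i=2 t=10 v=3: → [10,20); WM=7
i=3 t=0 v=4: DROP (t<7-4); WM=9
i=4 t=15 v=4: → [10,20); WM=9
i=5 t=21 v=7: → [20,30); WM=20; [0,10) fires=18 [10,20) fires=7
i=6 t=17 v=5: → [10,20); WM=20
i=7 t=11 v=7: DROP (t<20-4); WM=20
i=8 t=24 v=8: → [20,30); WM=20
i=9 t=9 v=4: DROP (t<20-4); WM=23
i=10 t=25 v=2: → [20,30); WM=23
i=11 t=22 v=9: → [20,30); WM=24
i=12 t=25 v=7: → [20,30); WM=24
i=13 t=29 v=7: → [20,30); WM=28
i=14 t=31 v=2: → [30,40); WM=28
i=15 t=29 v=2: → [20,30); WM=30; [20,30) fires=42
i=16 t=33 v=5: → [30,40); WM=30
i=17 t=36 v=4: → [30,40); WM=35
i=18 t=37 v=6: → [30,40); WM=35
i=19 t=33 v=5: → [30,40); WM=36

3 7 9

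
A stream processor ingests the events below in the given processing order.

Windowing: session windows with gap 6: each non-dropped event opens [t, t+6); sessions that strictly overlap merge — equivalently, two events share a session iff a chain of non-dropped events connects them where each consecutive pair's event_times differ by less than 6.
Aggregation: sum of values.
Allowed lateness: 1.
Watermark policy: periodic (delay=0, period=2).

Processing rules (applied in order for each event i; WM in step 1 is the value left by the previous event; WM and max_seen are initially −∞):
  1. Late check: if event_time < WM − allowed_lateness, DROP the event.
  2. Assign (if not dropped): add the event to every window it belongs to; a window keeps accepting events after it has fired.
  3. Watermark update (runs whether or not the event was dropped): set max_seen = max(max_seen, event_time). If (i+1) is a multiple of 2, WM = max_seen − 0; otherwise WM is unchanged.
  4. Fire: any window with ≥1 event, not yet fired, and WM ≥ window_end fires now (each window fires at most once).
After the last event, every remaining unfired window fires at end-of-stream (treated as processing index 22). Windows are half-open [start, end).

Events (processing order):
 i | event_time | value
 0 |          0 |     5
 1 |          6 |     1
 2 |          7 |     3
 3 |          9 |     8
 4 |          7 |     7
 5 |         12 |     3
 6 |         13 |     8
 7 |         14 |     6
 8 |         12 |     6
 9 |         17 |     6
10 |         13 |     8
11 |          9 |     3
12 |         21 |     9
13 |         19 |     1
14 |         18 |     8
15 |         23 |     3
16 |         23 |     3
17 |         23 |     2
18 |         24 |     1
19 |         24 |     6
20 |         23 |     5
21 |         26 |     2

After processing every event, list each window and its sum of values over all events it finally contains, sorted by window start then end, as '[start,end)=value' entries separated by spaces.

i=0 t=0 v=5: → [0,6); WM=−∞
i=1 t=6 v=1: → [6,12); WM=6
i=2 t=7 v=3: → [6,13); WM=6
i=3 t=9 v=8: → [6,15); WM=9
i=4 t=7 v=7: DROP (t<9-1); WM=9
i=5 t=12 v=3: → [6,18); WM=12
i=6 t=13 v=8: → [6,19); WM=12
i=7 t=14 v=6: → [6,20); WM=14
i=8 t=12 v=6: DROP (t<14-1); WM=14
i=9 t=17 v=6: → [6,23); WM=17
i=10 t=13 v=8: DROP (t<17-1); WM=17
i=11 t=9 v=3: DROP (t<17-1); WM=17
i=12 t=21 v=9: → [6,27); WM=17
i=13 t=19 v=1: → [6,27); WM=21
i=14 t=18 v=8: DROP (t<21-1); WM=21
i=15 t=23 v=3: → [6,29); WM=23
i=16 t=23 v=3: → [6,29); WM=23
i=17 t=23 v=2: → [6,29); WM=23
i=18 t=24 v=1: → [6,30); WM=23
i=19 t=24 v=6: → [6,30); WM=24
i=20 t=23 v=5: → [6,30); WM=24
i=21 t=26 v=2: → [6,32); WM=26

[0,6)=5 [6,32)=67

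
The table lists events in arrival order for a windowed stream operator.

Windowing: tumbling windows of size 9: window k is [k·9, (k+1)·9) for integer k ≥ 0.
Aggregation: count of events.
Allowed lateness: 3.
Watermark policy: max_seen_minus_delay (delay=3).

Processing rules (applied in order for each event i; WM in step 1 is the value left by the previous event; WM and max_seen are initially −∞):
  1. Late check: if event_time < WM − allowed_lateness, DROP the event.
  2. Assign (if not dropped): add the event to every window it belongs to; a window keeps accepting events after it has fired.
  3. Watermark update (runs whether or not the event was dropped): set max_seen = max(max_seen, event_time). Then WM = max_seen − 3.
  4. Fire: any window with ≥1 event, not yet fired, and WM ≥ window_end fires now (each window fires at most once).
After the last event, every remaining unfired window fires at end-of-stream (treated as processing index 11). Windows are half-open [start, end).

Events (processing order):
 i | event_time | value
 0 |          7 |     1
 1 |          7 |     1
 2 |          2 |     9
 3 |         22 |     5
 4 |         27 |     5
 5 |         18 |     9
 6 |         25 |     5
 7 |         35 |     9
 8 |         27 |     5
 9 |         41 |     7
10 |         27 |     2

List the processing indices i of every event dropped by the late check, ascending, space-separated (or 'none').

i=0 t=7 v=1: → [0,9); WM=4
i=1 t=7 v=1: → [0,9); WM=4
i=2 t=2 v=9: → [0,9); WM=4
i=3 t=22 v=5: → [18,27); WM=19; [0,9) fires=3
i=4 t=27 v=5: → [27,36); WM=24
i=5 t=18 v=9: DROP (t<24-3); WM=24
i=6 t=25 v=5: → [18,27); WM=24
i=7 t=35 v=9: → [27,36); WM=32; [18,27) fires=2
i=8 t=27 v=5: DROP (t<32-3); WM=32
i=9 t=41 v=7: → [36,45); WM=38; [27,36) fires=2
i=10 t=27 v=2: DROP (t<38-3); WM=38

5 8 10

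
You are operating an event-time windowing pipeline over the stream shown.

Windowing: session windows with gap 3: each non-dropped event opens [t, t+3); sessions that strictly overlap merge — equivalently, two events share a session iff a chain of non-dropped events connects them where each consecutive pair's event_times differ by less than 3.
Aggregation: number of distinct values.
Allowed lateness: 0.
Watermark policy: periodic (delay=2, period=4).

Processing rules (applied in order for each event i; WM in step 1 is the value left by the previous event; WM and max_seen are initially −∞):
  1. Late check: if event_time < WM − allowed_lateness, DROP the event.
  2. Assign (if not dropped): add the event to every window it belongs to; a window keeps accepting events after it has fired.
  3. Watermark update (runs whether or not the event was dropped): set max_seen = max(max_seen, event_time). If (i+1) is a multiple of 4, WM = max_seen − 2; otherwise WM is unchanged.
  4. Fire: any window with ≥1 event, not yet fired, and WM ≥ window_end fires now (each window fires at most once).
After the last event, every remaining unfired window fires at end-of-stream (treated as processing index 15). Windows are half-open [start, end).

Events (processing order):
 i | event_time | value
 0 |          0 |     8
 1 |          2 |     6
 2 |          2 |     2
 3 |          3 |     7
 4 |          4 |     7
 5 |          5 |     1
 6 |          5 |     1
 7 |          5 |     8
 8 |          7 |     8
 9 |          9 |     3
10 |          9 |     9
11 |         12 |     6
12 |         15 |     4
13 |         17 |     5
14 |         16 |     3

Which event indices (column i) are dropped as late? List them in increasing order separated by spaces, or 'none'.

none

i=0 t=0 v=8: → [0,3); WM=−∞
i=1 t=2 v=6: → [0,5); WM=−∞
i=2 t=2 v=2: → [0,5); WM=−∞
i=3 t=3 v=7: → [0,6); WM=1
i=4 t=4 v=7: → [0,7); WM=1
i=5 t=5 v=1: → [0,8); WM=1
i=6 t=5 v=1: → [0,8); WM=1
i=7 t=5 v=8: → [0,8); WM=3
i=8 t=7 v=8: → [0,10); WM=3
i=9 t=9 v=3: → [0,12); WM=3
i=10 t=9 v=9: → [0,12); WM=3
i=11 t=12 v=6: → [12,15); WM=10
i=12 t=15 v=4: → [15,18); WM=10
i=13 t=17 v=5: → [15,20); WM=10
i=14 t=16 v=3: → [15,20); WM=10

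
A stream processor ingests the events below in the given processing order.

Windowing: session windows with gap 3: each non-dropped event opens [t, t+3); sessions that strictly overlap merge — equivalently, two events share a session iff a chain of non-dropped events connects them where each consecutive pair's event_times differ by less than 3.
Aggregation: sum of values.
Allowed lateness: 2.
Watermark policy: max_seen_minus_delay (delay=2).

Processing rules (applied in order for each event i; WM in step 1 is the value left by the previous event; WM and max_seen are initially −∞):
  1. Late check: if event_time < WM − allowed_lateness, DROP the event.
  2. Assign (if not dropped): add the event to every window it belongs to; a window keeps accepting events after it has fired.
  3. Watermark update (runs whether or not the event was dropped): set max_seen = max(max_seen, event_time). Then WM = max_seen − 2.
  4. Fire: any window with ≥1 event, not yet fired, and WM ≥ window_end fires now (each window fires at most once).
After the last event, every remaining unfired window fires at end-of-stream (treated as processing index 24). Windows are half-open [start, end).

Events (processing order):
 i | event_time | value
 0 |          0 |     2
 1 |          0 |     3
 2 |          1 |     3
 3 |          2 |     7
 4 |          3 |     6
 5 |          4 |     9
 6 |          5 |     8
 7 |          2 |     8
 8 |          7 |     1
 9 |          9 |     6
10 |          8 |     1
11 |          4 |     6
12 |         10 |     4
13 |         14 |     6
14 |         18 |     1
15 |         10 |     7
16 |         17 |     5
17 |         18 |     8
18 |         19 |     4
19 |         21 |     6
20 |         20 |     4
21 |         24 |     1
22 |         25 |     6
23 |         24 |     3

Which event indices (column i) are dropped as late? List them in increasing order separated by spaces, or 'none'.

i=0 t=0 v=2: → [0,3); WM=-2
i=1 t=0 v=3: → [0,3); WM=-2
i=2 t=1 v=3: → [0,4); WM=-1
i=3 t=2 v=7: → [0,5); WM=0
i=4 t=3 v=6: → [0,6); WM=1
i=5 t=4 v=9: → [0,7); WM=2
i=6 t=5 v=8: → [0,8); WM=3
i=7 t=2 v=8: → [0,8); WM=3
i=8 t=7 v=1: → [0,10); WM=5
i=9 t=9 v=6: → [0,12); WM=7
i=10 t=8 v=1: → [0,12); WM=7
i=11 t=4 v=6: DROP (t<7-2); WM=7
i=12 t=10 v=4: → [0,13); WM=8
i=13 t=14 v=6: → [14,17); WM=12
i=14 t=18 v=1: → [18,21); WM=16
i=15 t=10 v=7: DROP (t<16-2); WM=16
i=16 t=17 v=5: → [17,21); WM=16
i=17 t=18 v=8: → [17,21); WM=16
i=18 t=19 v=4: → [17,22); WM=17
i=19 t=21 v=6: → [17,24); WM=19
i=20 t=20 v=4: → [17,24); WM=19
i=21 t=24 v=1: → [24,27); WM=22
i=22 t=25 v=6: → [24,28); WM=23
i=23 t=24 v=3: → [24,28); WM=23

11 15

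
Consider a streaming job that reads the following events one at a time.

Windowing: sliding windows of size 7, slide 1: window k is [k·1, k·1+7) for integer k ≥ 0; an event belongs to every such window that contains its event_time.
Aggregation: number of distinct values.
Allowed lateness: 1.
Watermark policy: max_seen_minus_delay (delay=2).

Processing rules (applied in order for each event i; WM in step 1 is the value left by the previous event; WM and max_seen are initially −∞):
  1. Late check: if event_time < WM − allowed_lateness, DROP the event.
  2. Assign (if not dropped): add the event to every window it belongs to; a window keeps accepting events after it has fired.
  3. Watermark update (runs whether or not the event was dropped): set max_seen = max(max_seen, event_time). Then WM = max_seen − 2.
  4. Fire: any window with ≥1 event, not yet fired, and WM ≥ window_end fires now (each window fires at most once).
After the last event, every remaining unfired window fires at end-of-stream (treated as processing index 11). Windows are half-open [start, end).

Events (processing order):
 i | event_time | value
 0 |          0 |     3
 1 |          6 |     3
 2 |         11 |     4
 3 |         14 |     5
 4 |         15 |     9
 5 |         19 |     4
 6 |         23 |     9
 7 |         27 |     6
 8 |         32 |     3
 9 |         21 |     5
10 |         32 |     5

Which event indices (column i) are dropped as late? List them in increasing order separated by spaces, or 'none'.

9

i=0 t=0 v=3: → [0,7); WM=-2
i=1 t=6 v=3: → [6,13),[5,12),[4,11),[3,10),[2,9),[1,8),[0,7); WM=4
i=2 t=11 v=4: → [11,18),[10,17),[9,16),[8,15),[7,14),[6,13),[5,12); WM=9; [0,7) fires=1 [1,8) fires=1 [2,9) fires=1
i=3 t=14 v=5: → [14,21),[13,20),[12,19),[11,18),[10,17),[9,16),[8,15); WM=12; [3,10) fires=1 [4,11) fires=1 [5,12) fires=2
i=4 t=15 v=9: → [15,22),[14,21),[13,20),[12,19),[11,18),[10,17),[9,16); WM=13; [6,13) fires=2
i=5 t=19 v=4: → [19,26),[18,25),[17,24),[16,23),[15,22),[14,21),[13,20); WM=17; [7,14) fires=1 [8,15) fires=2 [9,16) fires=3 [10,17) fires=3
i=6 t=23 v=9: → [23,30),[22,29),[21,28),[20,27),[19,26),[18,25),[17,24); WM=21; [11,18) fires=3 [12,19) fires=2 [13,20) fires=3 [14,21) fires=3
i=7 t=27 v=6: → [27,34),[26,33),[25,32),[24,31),[23,30),[22,29),[21,28); WM=25; [15,22) fires=2 [16,23) fires=1 [17,24) fires=2 [18,25) fires=2
i=8 t=32 v=3: → [32,39),[31,38),[30,37),[29,36),[28,35),[27,34),[26,33); WM=30; [19,26) fires=2 [20,27) fires=1 [21,28) fires=2 [22,29) fires=2 [23,30) fires=2
i=9 t=21 v=5: DROP (t<30-1); WM=30
i=10 t=32 v=5: → [32,39),[31,38),[30,37),[29,36),[28,35),[27,34),[26,33); WM=30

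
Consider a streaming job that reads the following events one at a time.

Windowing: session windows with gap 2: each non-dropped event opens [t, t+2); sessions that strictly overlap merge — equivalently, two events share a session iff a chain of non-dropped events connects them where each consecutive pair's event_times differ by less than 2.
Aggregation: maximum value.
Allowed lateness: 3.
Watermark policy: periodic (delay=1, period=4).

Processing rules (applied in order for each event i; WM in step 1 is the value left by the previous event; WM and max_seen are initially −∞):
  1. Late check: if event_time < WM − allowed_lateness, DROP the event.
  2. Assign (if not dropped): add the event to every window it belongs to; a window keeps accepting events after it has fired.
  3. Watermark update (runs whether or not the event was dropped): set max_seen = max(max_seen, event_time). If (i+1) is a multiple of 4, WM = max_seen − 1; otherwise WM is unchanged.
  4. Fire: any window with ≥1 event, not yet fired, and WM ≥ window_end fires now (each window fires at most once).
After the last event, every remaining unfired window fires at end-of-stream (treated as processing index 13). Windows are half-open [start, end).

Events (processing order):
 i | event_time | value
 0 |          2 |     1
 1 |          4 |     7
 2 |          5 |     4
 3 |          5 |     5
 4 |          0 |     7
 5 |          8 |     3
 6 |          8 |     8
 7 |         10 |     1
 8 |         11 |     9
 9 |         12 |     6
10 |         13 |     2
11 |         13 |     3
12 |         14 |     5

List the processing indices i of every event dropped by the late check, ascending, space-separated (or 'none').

4

i=0 t=2 v=1: → [2,4); WM=−∞
i=1 t=4 v=7: → [4,6); WM=−∞
i=2 t=5 v=4: → [4,7); WM=−∞
i=3 t=5 v=5: → [4,7); WM=4
i=4 t=0 v=7: DROP (t<4-3); WM=4
i=5 t=8 v=3: → [8,10); WM=4
i=6 t=8 v=8: → [8,10); WM=4
i=7 t=10 v=1: → [10,12); WM=9
i=8 t=11 v=9: → [10,13); WM=9
i=9 t=12 v=6: → [10,14); WM=9
i=10 t=13 v=2: → [10,15); WM=9
i=11 t=13 v=3: → [10,15); WM=12
i=12 t=14 v=5: → [10,16); WM=12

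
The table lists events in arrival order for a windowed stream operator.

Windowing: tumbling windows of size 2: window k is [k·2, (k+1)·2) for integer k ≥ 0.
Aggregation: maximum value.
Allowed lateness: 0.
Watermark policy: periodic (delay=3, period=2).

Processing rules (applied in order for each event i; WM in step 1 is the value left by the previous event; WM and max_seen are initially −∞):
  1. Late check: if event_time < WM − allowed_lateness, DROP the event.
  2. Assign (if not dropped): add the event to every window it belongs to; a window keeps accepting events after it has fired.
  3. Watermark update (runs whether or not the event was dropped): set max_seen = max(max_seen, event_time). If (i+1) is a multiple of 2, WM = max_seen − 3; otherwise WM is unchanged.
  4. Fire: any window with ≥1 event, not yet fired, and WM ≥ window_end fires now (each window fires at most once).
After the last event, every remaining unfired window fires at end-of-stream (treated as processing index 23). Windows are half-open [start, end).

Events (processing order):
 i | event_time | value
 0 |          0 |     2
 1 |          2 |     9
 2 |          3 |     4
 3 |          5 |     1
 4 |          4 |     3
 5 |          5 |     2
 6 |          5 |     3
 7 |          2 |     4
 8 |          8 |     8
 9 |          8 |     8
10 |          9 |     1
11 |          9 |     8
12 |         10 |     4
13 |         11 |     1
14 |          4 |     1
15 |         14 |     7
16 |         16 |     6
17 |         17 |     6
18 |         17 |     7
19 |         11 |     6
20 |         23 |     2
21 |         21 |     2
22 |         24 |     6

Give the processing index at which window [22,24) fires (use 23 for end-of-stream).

i=0 t=0 v=2: → [0,2); WM=−∞
i=1 t=2 v=9: → [2,4); WM=-1
i=2 t=3 v=4: → [2,4); WM=-1
i=3 t=5 v=1: → [4,6); WM=2; [0,2) fires=2
i=4 t=4 v=3: → [4,6); WM=2
i=5 t=5 v=2: → [4,6); WM=2
i=6 t=5 v=3: → [4,6); WM=2
i=7 t=2 v=4: → [2,4); WM=2
i=8 t=8 v=8: → [8,10); WM=2
i=9 t=8 v=8: → [8,10); WM=5; [2,4) fires=9
i=10 t=9 v=1: → [8,10); WM=5
i=11 t=9 v=8: → [8,10); WM=6; [4,6) fires=3
i=12 t=10 v=4: → [10,12); WM=6
i=13 t=11 v=1: → [10,12); WM=8
i=14 t=4 v=1: DROP (t<8-0); WM=8
i=15 t=14 v=7: → [14,16); WM=11; [8,10) fires=8
i=16 t=16 v=6: → [16,18); WM=11
i=17 t=17 v=6: → [16,18); WM=14; [10,12) fires=4
i=18 t=17 v=7: → [16,18); WM=14
i=19 t=11 v=6: DROP (t<14-0); WM=14
i=20 t=23 v=2: → [22,24); WM=14
i=21 t=21 v=2: → [20,22); WM=20; [14,16) fires=7 [16,18) fires=7
i=22 t=24 v=6: → [24,26); WM=20

23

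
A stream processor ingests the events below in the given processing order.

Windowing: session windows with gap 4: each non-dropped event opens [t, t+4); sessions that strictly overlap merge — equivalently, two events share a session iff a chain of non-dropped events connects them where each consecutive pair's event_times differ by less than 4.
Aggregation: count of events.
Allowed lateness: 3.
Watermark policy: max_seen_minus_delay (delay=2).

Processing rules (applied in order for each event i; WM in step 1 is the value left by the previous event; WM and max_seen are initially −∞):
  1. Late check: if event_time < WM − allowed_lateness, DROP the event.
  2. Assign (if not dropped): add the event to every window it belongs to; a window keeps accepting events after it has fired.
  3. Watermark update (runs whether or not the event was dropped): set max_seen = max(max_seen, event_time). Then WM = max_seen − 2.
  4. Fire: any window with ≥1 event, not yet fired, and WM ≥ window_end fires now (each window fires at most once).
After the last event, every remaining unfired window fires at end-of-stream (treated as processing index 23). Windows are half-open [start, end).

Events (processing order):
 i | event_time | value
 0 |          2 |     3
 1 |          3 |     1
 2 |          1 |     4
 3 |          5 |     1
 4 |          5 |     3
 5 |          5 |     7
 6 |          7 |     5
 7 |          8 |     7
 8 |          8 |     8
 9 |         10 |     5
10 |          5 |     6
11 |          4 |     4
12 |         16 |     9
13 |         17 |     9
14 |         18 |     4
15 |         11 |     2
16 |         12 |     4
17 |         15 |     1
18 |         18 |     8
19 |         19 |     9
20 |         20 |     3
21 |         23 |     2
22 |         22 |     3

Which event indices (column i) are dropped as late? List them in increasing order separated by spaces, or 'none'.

i=0 t=2 v=3: → [2,6); WM=0
i=1 t=3 v=1: → [2,7); WM=1
i=2 t=1 v=4: → [1,7); WM=1
i=3 t=5 v=1: → [1,9); WM=3
i=4 t=5 v=3: → [1,9); WM=3
i=5 t=5 v=7: → [1,9); WM=3
i=6 t=7 v=5: → [1,11); WM=5
i=7 t=8 v=7: → [1,12); WM=6
i=8 t=8 v=8: → [1,12); WM=6
i=9 t=10 v=5: → [1,14); WM=8
i=10 t=5 v=6: → [1,14); WM=8
i=11 t=4 v=4: DROP (t<8-3); WM=8
i=12 t=16 v=9: → [16,20); WM=14
i=13 t=17 v=9: → [16,21); WM=15
i=14 t=18 v=4: → [16,22); WM=16
i=15 t=11 v=2: DROP (t<16-3); WM=16
i=16 t=12 v=4: DROP (t<16-3); WM=16
i=17 t=15 v=1: → [15,22); WM=16
i=18 t=18 v=8: → [15,22); WM=16
i=19 t=19 v=9: → [15,23); WM=17
i=20 t=20 v=3: → [15,24); WM=18
i=21 t=23 v=2: → [15,27); WM=21
i=22 t=22 v=3: → [15,27); WM=21

11 15 16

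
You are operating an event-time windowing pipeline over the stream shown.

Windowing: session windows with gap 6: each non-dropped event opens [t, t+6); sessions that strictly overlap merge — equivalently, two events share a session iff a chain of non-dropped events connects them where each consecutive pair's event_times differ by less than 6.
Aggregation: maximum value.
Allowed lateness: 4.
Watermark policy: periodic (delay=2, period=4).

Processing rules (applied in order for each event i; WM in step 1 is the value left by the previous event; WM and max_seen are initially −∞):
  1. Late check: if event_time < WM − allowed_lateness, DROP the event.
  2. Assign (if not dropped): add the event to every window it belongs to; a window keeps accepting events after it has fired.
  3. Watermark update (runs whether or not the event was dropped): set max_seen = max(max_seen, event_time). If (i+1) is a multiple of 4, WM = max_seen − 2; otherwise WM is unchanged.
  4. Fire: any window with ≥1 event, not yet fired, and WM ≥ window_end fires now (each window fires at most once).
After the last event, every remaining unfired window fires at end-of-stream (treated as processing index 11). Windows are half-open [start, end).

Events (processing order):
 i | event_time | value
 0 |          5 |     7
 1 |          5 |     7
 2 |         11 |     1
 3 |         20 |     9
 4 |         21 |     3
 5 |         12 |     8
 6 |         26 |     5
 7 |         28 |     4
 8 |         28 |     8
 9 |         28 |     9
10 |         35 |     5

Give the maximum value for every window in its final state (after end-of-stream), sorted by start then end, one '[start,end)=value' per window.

i=0 t=5 v=7: → [5,11); WM=−∞
i=1 t=5 v=7: → [5,11); WM=−∞
i=2 t=11 v=1: → [11,17); WM=−∞
i=3 t=20 v=9: → [20,26); WM=18
i=4 t=21 v=3: → [20,27); WM=18
i=5 t=12 v=8: DROP (t<18-4); WM=18
i=6 t=26 v=5: → [20,32); WM=18
i=7 t=28 v=4: → [20,34); WM=26
i=8 t=28 v=8: → [20,34); WM=26
i=9 t=28 v=9: → [20,34); WM=26
i=10 t=35 v=5: → [35,41); WM=26

[5,11)=7 [11,17)=1 [20,34)=9 [35,41)=5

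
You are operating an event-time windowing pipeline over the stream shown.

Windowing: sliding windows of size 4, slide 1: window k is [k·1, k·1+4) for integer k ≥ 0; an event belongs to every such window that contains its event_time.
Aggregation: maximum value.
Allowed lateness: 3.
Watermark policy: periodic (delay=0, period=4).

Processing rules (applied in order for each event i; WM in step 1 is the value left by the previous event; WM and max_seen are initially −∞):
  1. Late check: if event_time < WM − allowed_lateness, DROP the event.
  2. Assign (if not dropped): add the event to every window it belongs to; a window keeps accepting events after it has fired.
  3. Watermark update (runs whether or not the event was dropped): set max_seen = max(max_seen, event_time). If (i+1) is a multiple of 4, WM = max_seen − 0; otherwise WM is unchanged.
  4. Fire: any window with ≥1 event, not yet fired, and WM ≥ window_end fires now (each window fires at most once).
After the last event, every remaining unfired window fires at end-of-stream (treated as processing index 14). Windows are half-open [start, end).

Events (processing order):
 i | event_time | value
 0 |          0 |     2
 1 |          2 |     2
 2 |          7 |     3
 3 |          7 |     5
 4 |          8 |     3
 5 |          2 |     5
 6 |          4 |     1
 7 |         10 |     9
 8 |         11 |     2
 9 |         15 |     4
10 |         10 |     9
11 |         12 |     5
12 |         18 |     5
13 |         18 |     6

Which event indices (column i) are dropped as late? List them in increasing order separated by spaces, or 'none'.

5

i=0 t=0 v=2: → [0,4); WM=−∞
i=1 t=2 v=2: → [2,6),[1,5),[0,4); WM=−∞
i=2 t=7 v=3: → [7,11),[6,10),[5,9),[4,8); WM=−∞
i=3 t=7 v=5: → [7,11),[6,10),[5,9),[4,8); WM=7; [0,4) fires=2 [1,5) fires=2 [2,6) fires=2
i=4 t=8 v=3: → [8,12),[7,11),[6,10),[5,9); WM=7
i=5 t=2 v=5: DROP (t<7-3); WM=7
i=6 t=4 v=1: → [4,8),[3,7),[2,6),[1,5); WM=7; [3,7) fires=1
i=7 t=10 v=9: → [10,14),[9,13),[8,12),[7,11); WM=10; [4,8) fires=5 [5,9) fires=5 [6,10) fires=5
i=8 t=11 v=2: → [11,15),[10,14),[9,13),[8,12); WM=10
i=9 t=15 v=4: → [15,19),[14,18),[13,17),[12,16); WM=10
i=10 t=10 v=9: → [10,14),[9,13),[8,12),[7,11); WM=10
i=11 t=12 v=5: → [12,16),[11,15),[10,14),[9,13); WM=15; [7,11) fires=9 [8,12) fires=9 [9,13) fires=9 [10,14) fires=9 [11,15) fires=5
i=12 t=18 v=5: → [18,22),[17,21),[16,20),[15,19); WM=15
i=13 t=18 v=6: → [18,22),[17,21),[16,20),[15,19); WM=15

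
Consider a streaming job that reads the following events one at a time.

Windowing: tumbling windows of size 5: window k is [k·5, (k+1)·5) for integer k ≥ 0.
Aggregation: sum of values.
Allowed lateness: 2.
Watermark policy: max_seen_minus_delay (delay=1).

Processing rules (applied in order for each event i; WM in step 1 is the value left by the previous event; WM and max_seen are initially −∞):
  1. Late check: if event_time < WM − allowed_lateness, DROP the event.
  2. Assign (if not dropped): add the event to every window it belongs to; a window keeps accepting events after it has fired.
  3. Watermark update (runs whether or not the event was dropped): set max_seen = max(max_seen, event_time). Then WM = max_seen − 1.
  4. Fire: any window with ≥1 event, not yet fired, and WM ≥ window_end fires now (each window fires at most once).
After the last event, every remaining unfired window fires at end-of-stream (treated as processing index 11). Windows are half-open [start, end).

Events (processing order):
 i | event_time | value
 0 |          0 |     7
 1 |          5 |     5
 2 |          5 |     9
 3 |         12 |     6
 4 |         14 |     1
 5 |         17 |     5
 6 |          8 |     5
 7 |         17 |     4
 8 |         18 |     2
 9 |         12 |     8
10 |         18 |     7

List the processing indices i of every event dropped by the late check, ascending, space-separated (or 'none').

i=0 t=0 v=7: → [0,5); WM=-1
i=1 t=5 v=5: → [5,10); WM=4
i=2 t=5 v=9: → [5,10); WM=4
i=3 t=12 v=6: → [10,15); WM=11; [0,5) fires=7 [5,10) fires=14
i=4 t=14 v=1: → [10,15); WM=13
i=5 t=17 v=5: → [15,20); WM=16; [10,15) fires=7
i=6 t=8 v=5: DROP (t<16-2); WM=16
i=7 t=17 v=4: → [15,20); WM=16
i=8 t=18 v=2: → [15,20); WM=17
i=9 t=12 v=8: DROP (t<17-2); WM=17
i=10 t=18 v=7: → [15,20); WM=17

6 9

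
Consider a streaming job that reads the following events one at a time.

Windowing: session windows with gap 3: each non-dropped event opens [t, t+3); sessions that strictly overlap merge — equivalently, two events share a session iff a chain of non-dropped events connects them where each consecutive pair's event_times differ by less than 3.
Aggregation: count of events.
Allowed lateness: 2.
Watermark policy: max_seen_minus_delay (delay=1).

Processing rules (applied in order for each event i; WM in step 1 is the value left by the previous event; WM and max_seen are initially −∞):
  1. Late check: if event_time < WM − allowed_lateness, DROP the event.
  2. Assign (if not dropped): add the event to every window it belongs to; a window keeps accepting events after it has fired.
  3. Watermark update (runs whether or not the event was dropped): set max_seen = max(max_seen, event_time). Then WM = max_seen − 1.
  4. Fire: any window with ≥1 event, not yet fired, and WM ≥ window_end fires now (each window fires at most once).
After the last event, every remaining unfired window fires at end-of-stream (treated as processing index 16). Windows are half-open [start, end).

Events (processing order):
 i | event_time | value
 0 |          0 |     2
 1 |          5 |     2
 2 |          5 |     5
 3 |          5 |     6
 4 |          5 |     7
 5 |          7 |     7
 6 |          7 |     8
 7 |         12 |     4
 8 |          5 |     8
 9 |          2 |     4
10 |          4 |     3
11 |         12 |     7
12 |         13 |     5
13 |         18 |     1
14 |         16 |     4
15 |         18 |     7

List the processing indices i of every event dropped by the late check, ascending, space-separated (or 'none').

i=0 t=0 v=2: → [0,3); WM=-1
i=1 t=5 v=2: → [5,8); WM=4
i=2 t=5 v=5: → [5,8); WM=4
i=3 t=5 v=6: → [5,8); WM=4
i=4 t=5 v=7: → [5,8); WM=4
i=5 t=7 v=7: → [5,10); WM=6
i=6 t=7 v=8: → [5,10); WM=6
i=7 t=12 v=4: → [12,15); WM=11
i=8 t=5 v=8: DROP (t<11-2); WM=11
i=9 t=2 v=4: DROP (t<11-2); WM=11
i=10 t=4 v=3: DROP (t<11-2); WM=11
i=11 t=12 v=7: → [12,15); WM=11
i=12 t=13 v=5: → [12,16); WM=12
i=13 t=18 v=1: → [18,21); WM=17
i=14 t=16 v=4: → [16,21); WM=17
i=15 t=18 v=7: → [16,21); WM=17

8 9 10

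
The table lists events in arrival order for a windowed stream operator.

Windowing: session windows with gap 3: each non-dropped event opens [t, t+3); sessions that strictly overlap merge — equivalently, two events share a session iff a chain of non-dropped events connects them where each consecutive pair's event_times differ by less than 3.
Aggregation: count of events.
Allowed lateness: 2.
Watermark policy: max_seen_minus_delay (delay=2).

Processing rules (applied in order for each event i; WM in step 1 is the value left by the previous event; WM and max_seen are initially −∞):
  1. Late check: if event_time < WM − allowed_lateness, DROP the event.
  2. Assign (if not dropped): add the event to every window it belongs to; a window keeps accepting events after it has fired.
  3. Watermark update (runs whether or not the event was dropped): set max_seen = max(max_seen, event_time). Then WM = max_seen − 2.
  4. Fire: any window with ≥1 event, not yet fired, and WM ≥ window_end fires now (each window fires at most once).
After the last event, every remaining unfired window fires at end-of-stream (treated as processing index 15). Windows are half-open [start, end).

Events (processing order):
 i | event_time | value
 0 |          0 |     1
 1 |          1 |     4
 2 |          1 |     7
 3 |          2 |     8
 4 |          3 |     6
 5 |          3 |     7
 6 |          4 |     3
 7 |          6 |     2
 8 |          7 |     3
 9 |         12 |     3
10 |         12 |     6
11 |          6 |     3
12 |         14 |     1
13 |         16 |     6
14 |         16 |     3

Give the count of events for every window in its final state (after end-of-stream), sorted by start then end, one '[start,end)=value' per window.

[0,10)=9 [12,19)=5

i=0 t=0 v=1: → [0,3); WM=-2
i=1 t=1 v=4: → [0,4); WM=-1
i=2 t=1 v=7: → [0,4); WM=-1
i=3 t=2 v=8: → [0,5); WM=0
i=4 t=3 v=6: → [0,6); WM=1
i=5 t=3 v=7: → [0,6); WM=1
i=6 t=4 v=3: → [0,7); WM=2
i=7 t=6 v=2: → [0,9); WM=4
i=8 t=7 v=3: → [0,10); WM=5
i=9 t=12 v=3: → [12,15); WM=10
i=10 t=12 v=6: → [12,15); WM=10
i=11 t=6 v=3: DROP (t<10-2); WM=10
i=12 t=14 v=1: → [12,17); WM=12
i=13 t=16 v=6: → [12,19); WM=14
i=14 t=16 v=3: → [12,19); WM=14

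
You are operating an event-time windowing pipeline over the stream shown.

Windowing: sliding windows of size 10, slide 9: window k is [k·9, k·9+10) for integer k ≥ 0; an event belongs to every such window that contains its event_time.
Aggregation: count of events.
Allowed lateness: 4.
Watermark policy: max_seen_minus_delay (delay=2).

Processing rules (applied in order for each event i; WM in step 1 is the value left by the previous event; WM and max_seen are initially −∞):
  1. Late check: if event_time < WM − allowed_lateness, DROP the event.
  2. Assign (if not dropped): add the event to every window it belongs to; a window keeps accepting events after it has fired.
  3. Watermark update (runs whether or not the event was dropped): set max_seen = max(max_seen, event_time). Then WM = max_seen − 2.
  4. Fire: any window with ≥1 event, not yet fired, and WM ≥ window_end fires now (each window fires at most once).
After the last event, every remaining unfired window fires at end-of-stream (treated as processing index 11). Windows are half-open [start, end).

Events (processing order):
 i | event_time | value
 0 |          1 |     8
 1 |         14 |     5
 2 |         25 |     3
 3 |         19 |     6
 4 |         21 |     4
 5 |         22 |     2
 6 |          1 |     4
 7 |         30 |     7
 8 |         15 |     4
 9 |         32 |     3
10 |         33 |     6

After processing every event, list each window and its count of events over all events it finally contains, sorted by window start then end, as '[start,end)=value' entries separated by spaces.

[0,10)=1 [9,19)=1 [18,28)=4 [27,37)=3

i=0 t=1 v=8: → [0,10); WM=-1
i=1 t=14 v=5: → [9,19); WM=12; [0,10) fires=1
i=2 t=25 v=3: → [18,28); WM=23; [9,19) fires=1
i=3 t=19 v=6: → [18,28); WM=23
i=4 t=21 v=4: → [18,28); WM=23
i=5 t=22 v=2: → [18,28); WM=23
i=6 t=1 v=4: DROP (t<23-4); WM=23
i=7 t=30 v=7: → [27,37); WM=28; [18,28) fires=4
i=8 t=15 v=4: DROP (t<28-4); WM=28
i=9 t=32 v=3: → [27,37); WM=30
i=10 t=33 v=6: → [27,37); WM=31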